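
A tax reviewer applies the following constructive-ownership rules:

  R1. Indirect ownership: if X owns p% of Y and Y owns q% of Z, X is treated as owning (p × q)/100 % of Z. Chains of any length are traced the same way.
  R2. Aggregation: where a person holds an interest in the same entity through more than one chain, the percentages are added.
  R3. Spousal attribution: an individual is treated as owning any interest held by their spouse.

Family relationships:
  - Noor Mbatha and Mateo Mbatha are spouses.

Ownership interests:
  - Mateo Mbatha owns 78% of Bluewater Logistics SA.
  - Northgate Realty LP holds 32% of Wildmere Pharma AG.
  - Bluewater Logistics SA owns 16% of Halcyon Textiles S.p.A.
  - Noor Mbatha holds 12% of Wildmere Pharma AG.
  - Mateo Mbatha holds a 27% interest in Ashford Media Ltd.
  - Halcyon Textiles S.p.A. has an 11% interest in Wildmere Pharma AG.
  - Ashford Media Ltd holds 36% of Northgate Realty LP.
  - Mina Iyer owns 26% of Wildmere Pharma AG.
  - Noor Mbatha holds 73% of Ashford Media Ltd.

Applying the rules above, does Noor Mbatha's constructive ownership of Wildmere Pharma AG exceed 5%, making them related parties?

By spousal attribution (R3), Noor Mbatha is treated as also owning Mateo Mbatha's interest in Ashford Media Ltd, giving 73% + 27% = 100%.
By spousal attribution (R3), Noor Mbatha is treated as owning Mateo Mbatha's 78% interest in Bluewater Logistics SA.
Chain via Ashford Media Ltd → Northgate Realty LP (R1): 100% × 36% × 32% = 11.52% of Wildmere Pharma AG.
Direct interest in Wildmere Pharma AG: 12%.
Chain via Bluewater Logistics SA → Halcyon Textiles S.p.A. (R1): 78% × 16% × 11% = 1.3728% of Wildmere Pharma AG.
Aggregating (R2): 11.52% + 12% + 1.3728% = 24.8928%.
24.8928% exceeds the 5% threshold, so Noor is a related party to Wildmere Pharma AG.

Yes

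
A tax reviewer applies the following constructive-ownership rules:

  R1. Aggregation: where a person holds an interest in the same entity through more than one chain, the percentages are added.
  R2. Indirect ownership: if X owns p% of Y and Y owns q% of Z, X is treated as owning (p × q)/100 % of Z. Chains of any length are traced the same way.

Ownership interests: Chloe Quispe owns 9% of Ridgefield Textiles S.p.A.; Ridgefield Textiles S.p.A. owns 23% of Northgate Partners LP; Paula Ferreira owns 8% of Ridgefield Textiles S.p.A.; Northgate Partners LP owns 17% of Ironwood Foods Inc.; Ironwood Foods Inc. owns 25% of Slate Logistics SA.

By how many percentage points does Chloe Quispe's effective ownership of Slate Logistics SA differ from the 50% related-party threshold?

Chain via Ridgefield Textiles S.p.A. → Northgate Partners LP → Ironwood Foods Inc. (R2): 9% × 23% × 17% × 25% = 0.087975% of Slate Logistics SA.
0.087975% falls short of the 50% threshold by 49.912025 percentage points.

49.912025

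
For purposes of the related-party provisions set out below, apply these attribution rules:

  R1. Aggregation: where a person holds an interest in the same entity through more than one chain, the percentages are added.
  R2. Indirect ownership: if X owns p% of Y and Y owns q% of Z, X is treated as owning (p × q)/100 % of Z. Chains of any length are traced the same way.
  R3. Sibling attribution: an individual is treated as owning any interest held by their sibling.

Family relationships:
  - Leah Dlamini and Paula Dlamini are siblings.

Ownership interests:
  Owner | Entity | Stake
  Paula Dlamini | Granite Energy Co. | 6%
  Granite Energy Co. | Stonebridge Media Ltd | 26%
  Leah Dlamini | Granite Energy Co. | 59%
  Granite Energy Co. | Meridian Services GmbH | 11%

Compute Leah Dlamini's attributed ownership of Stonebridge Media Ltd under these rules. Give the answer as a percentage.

16.9%

By sibling attribution (R3), Leah Dlamini is treated as also owning Paula Dlamini's interest in Granite Energy Co, giving 59% + 6% = 65%.
Chain via Granite Energy Co. (R2): 65% × 26% = 16.9% of Stonebridge Media Ltd.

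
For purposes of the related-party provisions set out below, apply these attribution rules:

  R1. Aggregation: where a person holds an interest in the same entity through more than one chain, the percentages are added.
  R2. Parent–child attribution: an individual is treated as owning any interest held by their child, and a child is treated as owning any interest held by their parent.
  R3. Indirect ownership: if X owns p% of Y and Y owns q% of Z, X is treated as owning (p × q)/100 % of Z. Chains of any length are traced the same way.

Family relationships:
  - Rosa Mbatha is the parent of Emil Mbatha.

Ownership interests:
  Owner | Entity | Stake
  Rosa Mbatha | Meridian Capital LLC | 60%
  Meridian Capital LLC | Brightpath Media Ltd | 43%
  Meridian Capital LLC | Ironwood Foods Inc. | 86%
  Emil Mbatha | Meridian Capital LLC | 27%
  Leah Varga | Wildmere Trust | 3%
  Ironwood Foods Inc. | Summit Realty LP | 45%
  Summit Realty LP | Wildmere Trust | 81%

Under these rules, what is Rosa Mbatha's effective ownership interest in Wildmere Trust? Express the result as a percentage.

27.27189%

By parent–child attribution (R2), Rosa Mbatha is treated as also owning Emil Mbatha's interest in Meridian Capital LLC, giving 60% + 27% = 87%.
Chain via Meridian Capital LLC → Ironwood Foods Inc. → Summit Realty LP (R3): 87% × 86% × 45% × 81% = 27.27189% of Wildmere Trust.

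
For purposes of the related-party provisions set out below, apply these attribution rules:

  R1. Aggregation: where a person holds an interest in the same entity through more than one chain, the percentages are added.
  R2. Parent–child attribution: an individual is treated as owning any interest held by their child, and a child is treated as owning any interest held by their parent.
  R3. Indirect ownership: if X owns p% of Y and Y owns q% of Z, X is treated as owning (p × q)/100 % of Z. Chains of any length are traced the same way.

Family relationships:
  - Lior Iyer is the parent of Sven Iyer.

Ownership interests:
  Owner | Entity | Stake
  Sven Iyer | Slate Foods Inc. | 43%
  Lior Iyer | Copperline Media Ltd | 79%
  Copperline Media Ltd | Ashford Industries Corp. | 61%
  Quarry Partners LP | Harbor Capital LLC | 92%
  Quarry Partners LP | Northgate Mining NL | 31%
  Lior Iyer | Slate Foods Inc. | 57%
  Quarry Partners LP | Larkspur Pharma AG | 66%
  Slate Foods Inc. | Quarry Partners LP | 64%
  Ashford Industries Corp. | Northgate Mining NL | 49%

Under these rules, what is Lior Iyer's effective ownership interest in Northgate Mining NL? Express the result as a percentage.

43.4531%

By parent–child attribution (R2), Lior Iyer is treated as also owning Sven Iyer's interest in Slate Foods Inc, giving 57% + 43% = 100%.
Chain via Slate Foods Inc. → Quarry Partners LP (R3): 100% × 64% × 31% = 19.84% of Northgate Mining NL.
Chain via Copperline Media Ltd → Ashford Industries Corp. (R3): 79% × 61% × 49% = 23.6131% of Northgate Mining NL.
Aggregating (R1): 19.84% + 23.6131% = 43.4531%.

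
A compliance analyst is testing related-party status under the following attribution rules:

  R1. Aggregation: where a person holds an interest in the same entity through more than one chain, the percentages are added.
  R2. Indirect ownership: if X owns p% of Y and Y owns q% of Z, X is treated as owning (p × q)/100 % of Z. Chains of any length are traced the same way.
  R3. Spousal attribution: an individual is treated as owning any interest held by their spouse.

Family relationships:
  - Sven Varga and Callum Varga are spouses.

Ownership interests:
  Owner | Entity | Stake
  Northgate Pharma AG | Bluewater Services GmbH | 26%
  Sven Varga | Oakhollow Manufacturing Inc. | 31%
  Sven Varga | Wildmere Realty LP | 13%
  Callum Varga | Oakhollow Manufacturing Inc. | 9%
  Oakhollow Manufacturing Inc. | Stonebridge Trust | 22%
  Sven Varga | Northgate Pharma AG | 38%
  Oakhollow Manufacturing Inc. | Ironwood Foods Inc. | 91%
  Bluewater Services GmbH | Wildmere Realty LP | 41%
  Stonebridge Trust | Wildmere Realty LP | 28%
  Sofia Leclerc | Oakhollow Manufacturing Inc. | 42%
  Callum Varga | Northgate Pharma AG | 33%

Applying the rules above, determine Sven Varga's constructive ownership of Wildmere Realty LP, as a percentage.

By spousal attribution (R3), Sven Varga is treated as also owning Callum Varga's interest in Oakhollow Manufacturing Inc, giving 31% + 9% = 40%.
By spousal attribution (R3), Sven Varga is treated as also owning Callum Varga's interest in Northgate Pharma AG, giving 38% + 33% = 71%.
Chain via Oakhollow Manufacturing Inc. → Stonebridge Trust (R2): 40% × 22% × 28% = 2.464% of Wildmere Realty LP.
Chain via Northgate Pharma AG → Bluewater Services GmbH (R2): 71% × 26% × 41% = 7.5686% of Wildmere Realty LP.
Direct interest in Wildmere Realty LP: 13%.
Aggregating (R1): 2.464% + 7.5686% + 13% = 23.0326%.

23.0326%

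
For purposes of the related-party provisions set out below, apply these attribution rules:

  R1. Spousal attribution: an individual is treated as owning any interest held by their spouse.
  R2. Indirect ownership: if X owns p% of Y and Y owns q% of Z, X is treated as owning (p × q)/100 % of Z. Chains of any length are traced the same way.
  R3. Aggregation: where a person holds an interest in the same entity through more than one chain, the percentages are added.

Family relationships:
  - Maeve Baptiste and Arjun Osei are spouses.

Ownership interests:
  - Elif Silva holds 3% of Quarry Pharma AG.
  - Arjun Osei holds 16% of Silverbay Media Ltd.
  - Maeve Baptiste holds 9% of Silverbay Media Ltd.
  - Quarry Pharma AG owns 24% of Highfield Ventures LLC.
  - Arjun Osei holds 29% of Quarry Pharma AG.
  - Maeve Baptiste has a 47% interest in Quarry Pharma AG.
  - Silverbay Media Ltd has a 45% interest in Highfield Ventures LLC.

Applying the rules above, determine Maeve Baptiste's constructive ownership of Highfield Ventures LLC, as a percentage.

29.49%

By spousal attribution (R1), Maeve Baptiste is treated as also owning Arjun Osei's interest in Quarry Pharma AG, giving 47% + 29% = 76%.
By spousal attribution (R1), Maeve Baptiste is treated as also owning Arjun Osei's interest in Silverbay Media Ltd, giving 9% + 16% = 25%.
Chain via Quarry Pharma AG (R2): 76% × 24% = 18.24% of Highfield Ventures LLC.
Chain via Silverbay Media Ltd (R2): 25% × 45% = 11.25% of Highfield Ventures LLC.
Aggregating (R3): 18.24% + 11.25% = 29.49%.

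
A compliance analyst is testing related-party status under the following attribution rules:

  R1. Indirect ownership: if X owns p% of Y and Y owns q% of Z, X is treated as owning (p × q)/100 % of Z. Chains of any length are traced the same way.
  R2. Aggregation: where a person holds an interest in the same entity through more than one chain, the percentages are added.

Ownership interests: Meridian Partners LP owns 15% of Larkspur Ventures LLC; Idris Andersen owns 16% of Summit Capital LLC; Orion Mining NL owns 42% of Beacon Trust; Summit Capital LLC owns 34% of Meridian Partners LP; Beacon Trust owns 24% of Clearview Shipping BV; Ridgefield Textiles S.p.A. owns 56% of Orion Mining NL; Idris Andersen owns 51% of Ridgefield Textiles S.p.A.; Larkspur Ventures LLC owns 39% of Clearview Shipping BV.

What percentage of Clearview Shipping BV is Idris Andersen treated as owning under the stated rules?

3.197088%

Chain via Summit Capital LLC → Meridian Partners LP → Larkspur Ventures LLC (R1): 16% × 34% × 15% × 39% = 0.31824% of Clearview Shipping BV.
Chain via Ridgefield Textiles S.p.A. → Orion Mining NL → Beacon Trust (R1): 51% × 56% × 42% × 24% = 2.878848% of Clearview Shipping BV.
Aggregating (R2): 0.31824% + 2.878848% = 3.197088%.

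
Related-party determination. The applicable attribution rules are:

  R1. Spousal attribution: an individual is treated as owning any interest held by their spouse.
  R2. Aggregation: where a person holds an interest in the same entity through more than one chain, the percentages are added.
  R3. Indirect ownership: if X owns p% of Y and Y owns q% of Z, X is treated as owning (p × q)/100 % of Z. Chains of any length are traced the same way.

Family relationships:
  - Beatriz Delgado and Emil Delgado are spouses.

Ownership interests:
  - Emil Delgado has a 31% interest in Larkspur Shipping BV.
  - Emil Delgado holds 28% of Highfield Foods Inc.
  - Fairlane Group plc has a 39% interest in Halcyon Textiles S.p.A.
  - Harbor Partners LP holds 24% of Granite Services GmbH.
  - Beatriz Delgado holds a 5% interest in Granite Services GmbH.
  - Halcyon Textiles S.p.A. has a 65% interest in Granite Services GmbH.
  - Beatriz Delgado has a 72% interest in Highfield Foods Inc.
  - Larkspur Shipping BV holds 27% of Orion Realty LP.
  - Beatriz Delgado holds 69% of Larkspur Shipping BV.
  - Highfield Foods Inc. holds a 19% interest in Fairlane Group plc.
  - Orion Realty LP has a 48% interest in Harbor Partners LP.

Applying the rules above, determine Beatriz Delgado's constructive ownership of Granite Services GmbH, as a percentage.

By spousal attribution (R1), Beatriz Delgado is treated as also owning Emil Delgado's interest in Highfield Foods Inc, giving 72% + 28% = 100%.
By spousal attribution (R1), Beatriz Delgado is treated as also owning Emil Delgado's interest in Larkspur Shipping BV, giving 69% + 31% = 100%.
Chain via Highfield Foods Inc. → Fairlane Group plc → Halcyon Textiles S.p.A. (R3): 100% × 19% × 39% × 65% = 4.8165% of Granite Services GmbH.
Chain via Larkspur Shipping BV → Orion Realty LP → Harbor Partners LP (R3): 100% × 27% × 48% × 24% = 3.1104% of Granite Services GmbH.
Direct interest in Granite Services GmbH: 5%.
Aggregating (R2): 4.8165% + 3.1104% + 5% = 12.9269%.

12.9269%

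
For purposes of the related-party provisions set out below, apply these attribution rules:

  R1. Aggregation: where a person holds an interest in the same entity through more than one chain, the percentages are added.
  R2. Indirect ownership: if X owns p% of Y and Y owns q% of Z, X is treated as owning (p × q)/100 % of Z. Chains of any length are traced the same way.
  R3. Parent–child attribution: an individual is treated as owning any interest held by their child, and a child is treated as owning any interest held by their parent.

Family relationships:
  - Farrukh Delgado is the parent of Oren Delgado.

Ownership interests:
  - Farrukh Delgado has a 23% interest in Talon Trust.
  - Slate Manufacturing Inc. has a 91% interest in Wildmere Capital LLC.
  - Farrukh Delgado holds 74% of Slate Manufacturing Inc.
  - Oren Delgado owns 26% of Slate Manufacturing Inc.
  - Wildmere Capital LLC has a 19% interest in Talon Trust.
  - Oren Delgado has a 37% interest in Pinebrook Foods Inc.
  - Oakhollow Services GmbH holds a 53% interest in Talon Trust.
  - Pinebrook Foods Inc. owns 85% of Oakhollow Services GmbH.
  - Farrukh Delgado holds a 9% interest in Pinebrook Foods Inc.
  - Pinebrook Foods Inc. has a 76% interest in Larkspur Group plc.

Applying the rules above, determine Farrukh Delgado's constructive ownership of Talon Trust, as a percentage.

By parent–child attribution (R3), Farrukh Delgado is treated as also owning Oren Delgado's interest in Slate Manufacturing Inc, giving 74% + 26% = 100%.
By parent–child attribution (R3), Farrukh Delgado is treated as also owning Oren Delgado's interest in Pinebrook Foods Inc, giving 9% + 37% = 46%.
Chain via Slate Manufacturing Inc. → Wildmere Capital LLC (R2): 100% × 91% × 19% = 17.29% of Talon Trust.
Chain via Pinebrook Foods Inc. → Oakhollow Services GmbH (R2): 46% × 85% × 53% = 20.723% of Talon Trust.
Direct interest in Talon Trust: 23%.
Aggregating (R1): 17.29% + 20.723% + 23% = 61.013%.

61.013%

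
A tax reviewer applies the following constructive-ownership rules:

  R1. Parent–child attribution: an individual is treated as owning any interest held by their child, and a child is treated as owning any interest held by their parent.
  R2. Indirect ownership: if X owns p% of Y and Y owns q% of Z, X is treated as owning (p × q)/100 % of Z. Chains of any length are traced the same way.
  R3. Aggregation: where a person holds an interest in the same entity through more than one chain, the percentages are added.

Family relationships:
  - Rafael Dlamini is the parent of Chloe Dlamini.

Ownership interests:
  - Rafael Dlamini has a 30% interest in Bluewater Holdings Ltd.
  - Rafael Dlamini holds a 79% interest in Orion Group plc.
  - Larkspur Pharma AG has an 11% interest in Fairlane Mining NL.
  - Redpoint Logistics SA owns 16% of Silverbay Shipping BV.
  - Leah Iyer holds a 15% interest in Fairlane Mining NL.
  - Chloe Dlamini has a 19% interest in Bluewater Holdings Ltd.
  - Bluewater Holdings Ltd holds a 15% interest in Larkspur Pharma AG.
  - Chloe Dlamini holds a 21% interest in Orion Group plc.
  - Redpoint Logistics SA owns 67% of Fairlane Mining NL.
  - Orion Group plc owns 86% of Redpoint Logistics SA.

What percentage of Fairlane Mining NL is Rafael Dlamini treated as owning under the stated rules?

58.4285%

By parent–child attribution (R1), Rafael Dlamini is treated as also owning Chloe Dlamini's interest in Orion Group plc, giving 79% + 21% = 100%.
By parent–child attribution (R1), Rafael Dlamini is treated as also owning Chloe Dlamini's interest in Bluewater Holdings Ltd, giving 30% + 19% = 49%.
Chain via Orion Group plc → Redpoint Logistics SA (R2): 100% × 86% × 67% = 57.62% of Fairlane Mining NL.
Chain via Bluewater Holdings Ltd → Larkspur Pharma AG (R2): 49% × 15% × 11% = 0.8085% of Fairlane Mining NL.
Aggregating (R3): 57.62% + 0.8085% = 58.4285%.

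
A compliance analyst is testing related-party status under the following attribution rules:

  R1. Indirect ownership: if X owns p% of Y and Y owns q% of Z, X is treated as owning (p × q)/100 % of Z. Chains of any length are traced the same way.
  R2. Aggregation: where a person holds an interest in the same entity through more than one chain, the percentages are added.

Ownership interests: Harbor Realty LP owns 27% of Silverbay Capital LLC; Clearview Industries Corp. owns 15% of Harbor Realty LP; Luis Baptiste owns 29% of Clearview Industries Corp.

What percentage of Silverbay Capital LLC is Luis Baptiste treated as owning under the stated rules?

1.1745%

Chain via Clearview Industries Corp. → Harbor Realty LP (R1): 29% × 15% × 27% = 1.1745% of Silverbay Capital LLC.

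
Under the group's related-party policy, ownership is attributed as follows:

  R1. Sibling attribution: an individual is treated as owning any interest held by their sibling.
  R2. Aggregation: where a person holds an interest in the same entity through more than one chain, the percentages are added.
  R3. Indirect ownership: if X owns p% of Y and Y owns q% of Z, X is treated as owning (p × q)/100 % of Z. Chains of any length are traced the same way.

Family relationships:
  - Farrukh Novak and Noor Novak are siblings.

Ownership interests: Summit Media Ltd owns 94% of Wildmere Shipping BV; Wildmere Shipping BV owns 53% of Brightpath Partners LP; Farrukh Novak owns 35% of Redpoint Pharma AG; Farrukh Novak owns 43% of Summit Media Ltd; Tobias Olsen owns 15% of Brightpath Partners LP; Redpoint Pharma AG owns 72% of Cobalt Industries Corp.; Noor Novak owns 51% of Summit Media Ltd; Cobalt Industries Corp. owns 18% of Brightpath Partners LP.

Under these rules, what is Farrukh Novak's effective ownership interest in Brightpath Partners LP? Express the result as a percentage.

By sibling attribution (R1), Farrukh Novak is treated as also owning Noor Novak's interest in Summit Media Ltd, giving 43% + 51% = 94%.
Chain via Redpoint Pharma AG → Cobalt Industries Corp. (R3): 35% × 72% × 18% = 4.536% of Brightpath Partners LP.
Chain via Summit Media Ltd → Wildmere Shipping BV (R3): 94% × 94% × 53% = 46.8308% of Brightpath Partners LP.
Aggregating (R2): 4.536% + 46.8308% = 51.3668%.

51.3668%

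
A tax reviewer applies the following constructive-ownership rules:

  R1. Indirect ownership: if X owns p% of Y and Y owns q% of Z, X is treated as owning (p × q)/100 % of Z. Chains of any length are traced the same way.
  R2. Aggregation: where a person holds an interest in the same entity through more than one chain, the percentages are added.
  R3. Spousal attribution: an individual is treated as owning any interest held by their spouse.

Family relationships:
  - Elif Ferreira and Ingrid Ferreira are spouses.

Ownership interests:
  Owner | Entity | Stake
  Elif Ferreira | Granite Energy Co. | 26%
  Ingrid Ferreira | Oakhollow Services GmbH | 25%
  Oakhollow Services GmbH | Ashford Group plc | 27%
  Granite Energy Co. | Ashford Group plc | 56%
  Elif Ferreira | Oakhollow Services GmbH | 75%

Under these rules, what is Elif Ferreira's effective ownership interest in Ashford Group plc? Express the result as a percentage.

41.56%

By spousal attribution (R3), Elif Ferreira is treated as also owning Ingrid Ferreira's interest in Oakhollow Services GmbH, giving 75% + 25% = 100%.
Chain via Granite Energy Co. (R1): 26% × 56% = 14.56% of Ashford Group plc.
Chain via Oakhollow Services GmbH (R1): 100% × 27% = 27% of Ashford Group plc.
Aggregating (R2): 14.56% + 27% = 41.56%.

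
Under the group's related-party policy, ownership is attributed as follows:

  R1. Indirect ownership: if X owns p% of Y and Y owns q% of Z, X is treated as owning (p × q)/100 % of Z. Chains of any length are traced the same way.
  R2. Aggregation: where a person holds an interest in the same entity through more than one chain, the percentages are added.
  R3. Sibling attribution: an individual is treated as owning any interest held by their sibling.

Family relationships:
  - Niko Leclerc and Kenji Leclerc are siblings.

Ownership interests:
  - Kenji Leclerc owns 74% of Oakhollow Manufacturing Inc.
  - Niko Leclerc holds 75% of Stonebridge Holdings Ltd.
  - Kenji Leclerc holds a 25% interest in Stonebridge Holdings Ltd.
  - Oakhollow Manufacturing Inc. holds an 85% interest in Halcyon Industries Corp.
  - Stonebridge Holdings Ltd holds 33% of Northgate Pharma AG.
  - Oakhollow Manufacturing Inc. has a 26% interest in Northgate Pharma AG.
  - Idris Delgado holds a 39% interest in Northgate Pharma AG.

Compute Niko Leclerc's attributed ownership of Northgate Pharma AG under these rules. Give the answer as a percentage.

By sibling attribution (R3), Niko Leclerc is treated as also owning Kenji Leclerc's interest in Stonebridge Holdings Ltd, giving 75% + 25% = 100%.
By sibling attribution (R3), Niko Leclerc is treated as owning Kenji Leclerc's 74% interest in Oakhollow Manufacturing Inc.
Chain via Stonebridge Holdings Ltd (R1): 100% × 33% = 33% of Northgate Pharma AG.
Chain via Oakhollow Manufacturing Inc. (R1): 74% × 26% = 19.24% of Northgate Pharma AG.
Aggregating (R2): 33% + 19.24% = 52.24%.

52.24%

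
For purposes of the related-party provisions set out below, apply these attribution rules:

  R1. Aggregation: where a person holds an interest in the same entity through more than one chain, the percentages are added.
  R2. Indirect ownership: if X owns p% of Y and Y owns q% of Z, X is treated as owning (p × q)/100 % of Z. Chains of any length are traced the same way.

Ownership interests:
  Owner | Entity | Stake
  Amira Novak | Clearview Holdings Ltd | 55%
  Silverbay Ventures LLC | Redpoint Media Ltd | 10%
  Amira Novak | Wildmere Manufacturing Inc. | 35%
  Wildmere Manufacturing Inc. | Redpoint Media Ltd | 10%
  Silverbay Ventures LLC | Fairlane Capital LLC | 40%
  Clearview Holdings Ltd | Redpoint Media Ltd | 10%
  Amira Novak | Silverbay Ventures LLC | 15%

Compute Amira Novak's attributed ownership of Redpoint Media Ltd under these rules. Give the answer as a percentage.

10.5%

Chain via Silverbay Ventures LLC (R2): 15% × 10% = 1.5% of Redpoint Media Ltd.
Chain via Clearview Holdings Ltd (R2): 55% × 10% = 5.5% of Redpoint Media Ltd.
Chain via Wildmere Manufacturing Inc. (R2): 35% × 10% = 3.5% of Redpoint Media Ltd.
Aggregating (R1): 1.5% + 5.5% + 3.5% = 10.5%.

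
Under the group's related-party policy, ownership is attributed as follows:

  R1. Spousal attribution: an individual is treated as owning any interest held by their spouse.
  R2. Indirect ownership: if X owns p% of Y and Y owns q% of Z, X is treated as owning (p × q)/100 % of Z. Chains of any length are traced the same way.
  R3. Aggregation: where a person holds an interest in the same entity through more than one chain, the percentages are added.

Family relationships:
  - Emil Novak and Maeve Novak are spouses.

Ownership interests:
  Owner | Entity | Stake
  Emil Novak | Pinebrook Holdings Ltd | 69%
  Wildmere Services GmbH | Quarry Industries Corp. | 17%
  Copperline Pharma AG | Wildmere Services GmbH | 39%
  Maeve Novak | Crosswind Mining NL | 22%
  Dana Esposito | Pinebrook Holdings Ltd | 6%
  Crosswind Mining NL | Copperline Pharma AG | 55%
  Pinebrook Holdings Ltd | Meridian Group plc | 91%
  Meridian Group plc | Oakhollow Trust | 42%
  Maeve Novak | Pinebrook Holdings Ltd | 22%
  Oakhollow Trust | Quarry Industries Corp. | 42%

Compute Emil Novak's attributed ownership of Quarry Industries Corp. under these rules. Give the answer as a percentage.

15.409914%

By spousal attribution (R1), Emil Novak is treated as also owning Maeve Novak's interest in Pinebrook Holdings Ltd, giving 69% + 22% = 91%.
By spousal attribution (R1), Emil Novak is treated as owning Maeve Novak's 22% interest in Crosswind Mining NL.
Chain via Pinebrook Holdings Ltd → Meridian Group plc → Oakhollow Trust (R2): 91% × 91% × 42% × 42% = 14.607684% of Quarry Industries Corp.
Chain via Crosswind Mining NL → Copperline Pharma AG → Wildmere Services GmbH (R2): 22% × 55% × 39% × 17% = 0.80223% of Quarry Industries Corp.
Aggregating (R3): 14.607684% + 0.80223% = 15.409914%.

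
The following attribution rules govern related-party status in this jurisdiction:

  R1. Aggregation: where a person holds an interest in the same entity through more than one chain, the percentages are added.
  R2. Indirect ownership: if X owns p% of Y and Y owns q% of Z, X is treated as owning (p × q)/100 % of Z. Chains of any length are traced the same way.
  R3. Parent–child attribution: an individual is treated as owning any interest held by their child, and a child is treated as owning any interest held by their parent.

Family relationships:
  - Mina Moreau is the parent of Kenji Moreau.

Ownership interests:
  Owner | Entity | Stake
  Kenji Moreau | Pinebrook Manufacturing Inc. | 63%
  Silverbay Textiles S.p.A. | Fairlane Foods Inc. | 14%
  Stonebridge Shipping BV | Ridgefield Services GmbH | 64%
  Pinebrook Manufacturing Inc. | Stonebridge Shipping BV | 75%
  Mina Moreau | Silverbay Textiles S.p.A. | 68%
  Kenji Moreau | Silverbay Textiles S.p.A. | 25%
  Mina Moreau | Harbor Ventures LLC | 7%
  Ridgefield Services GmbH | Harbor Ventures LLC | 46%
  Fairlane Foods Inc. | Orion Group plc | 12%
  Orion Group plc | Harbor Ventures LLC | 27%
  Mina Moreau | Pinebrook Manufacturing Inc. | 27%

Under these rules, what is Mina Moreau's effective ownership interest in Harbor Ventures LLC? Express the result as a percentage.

27.293848%

By parent–child attribution (R3), Mina Moreau is treated as also owning Kenji Moreau's interest in Silverbay Textiles S.p.A, giving 68% + 25% = 93%.
By parent–child attribution (R3), Mina Moreau is treated as also owning Kenji Moreau's interest in Pinebrook Manufacturing Inc, giving 27% + 63% = 90%.
Chain via Silverbay Textiles S.p.A. → Fairlane Foods Inc. → Orion Group plc (R2): 93% × 14% × 12% × 27% = 0.421848% of Harbor Ventures LLC.
Chain via Pinebrook Manufacturing Inc. → Stonebridge Shipping BV → Ridgefield Services GmbH (R2): 90% × 75% × 64% × 46% = 19.872% of Harbor Ventures LLC.
Direct interest in Harbor Ventures LLC: 7%.
Aggregating (R1): 0.421848% + 19.872% + 7% = 27.293848%.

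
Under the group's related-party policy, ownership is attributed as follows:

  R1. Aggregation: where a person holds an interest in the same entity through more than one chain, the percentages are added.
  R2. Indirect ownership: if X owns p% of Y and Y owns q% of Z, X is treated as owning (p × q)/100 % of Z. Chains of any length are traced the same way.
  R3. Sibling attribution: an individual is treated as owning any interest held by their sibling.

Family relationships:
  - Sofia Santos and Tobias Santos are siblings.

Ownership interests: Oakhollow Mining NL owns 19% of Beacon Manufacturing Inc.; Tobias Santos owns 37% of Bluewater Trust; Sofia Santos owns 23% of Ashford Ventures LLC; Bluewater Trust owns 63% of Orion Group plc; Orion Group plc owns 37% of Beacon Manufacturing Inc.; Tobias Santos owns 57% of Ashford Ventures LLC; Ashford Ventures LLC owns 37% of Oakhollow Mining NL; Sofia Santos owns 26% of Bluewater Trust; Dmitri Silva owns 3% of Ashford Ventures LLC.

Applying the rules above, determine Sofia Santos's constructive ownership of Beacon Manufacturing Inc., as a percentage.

20.3093%

By sibling attribution (R3), Sofia Santos is treated as also owning Tobias Santos's interest in Bluewater Trust, giving 26% + 37% = 63%.
By sibling attribution (R3), Sofia Santos is treated as also owning Tobias Santos's interest in Ashford Ventures LLC, giving 23% + 57% = 80%.
Chain via Bluewater Trust → Orion Group plc (R2): 63% × 63% × 37% = 14.6853% of Beacon Manufacturing Inc.
Chain via Ashford Ventures LLC → Oakhollow Mining NL (R2): 80% × 37% × 19% = 5.624% of Beacon Manufacturing Inc.
Aggregating (R1): 14.6853% + 5.624% = 20.3093%.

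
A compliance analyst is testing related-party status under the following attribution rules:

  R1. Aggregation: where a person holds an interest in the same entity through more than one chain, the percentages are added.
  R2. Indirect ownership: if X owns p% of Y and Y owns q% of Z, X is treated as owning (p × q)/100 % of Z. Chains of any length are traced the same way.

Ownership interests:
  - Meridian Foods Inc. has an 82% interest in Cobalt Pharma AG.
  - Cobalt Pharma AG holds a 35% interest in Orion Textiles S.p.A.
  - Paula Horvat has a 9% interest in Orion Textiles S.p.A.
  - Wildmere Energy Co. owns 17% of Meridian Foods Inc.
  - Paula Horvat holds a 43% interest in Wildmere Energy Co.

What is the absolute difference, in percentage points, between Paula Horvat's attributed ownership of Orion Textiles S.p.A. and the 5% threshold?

Chain via Wildmere Energy Co. → Meridian Foods Inc. → Cobalt Pharma AG (R2): 43% × 17% × 82% × 35% = 2.09797% of Orion Textiles S.p.A.
Direct interest in Orion Textiles S.p.A: 9%.
Aggregating (R1): 2.09797% + 9% = 11.09797%.
11.09797% exceeds the 5% threshold by 6.09797 percentage points.

6.09797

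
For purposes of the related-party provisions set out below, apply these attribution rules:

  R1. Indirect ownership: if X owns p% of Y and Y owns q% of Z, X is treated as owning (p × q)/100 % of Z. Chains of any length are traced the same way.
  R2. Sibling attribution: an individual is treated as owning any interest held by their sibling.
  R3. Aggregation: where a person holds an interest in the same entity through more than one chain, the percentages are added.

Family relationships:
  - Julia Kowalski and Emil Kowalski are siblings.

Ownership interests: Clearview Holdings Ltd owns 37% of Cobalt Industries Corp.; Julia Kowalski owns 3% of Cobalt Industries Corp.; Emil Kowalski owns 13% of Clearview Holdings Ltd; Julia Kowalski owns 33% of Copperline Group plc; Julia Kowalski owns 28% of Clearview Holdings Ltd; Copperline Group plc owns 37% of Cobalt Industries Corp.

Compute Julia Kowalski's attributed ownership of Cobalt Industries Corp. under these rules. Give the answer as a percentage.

30.38%

By sibling attribution (R2), Julia Kowalski is treated as also owning Emil Kowalski's interest in Clearview Holdings Ltd, giving 28% + 13% = 41%.
Chain via Copperline Group plc (R1): 33% × 37% = 12.21% of Cobalt Industries Corp.
Chain via Clearview Holdings Ltd (R1): 41% × 37% = 15.17% of Cobalt Industries Corp.
Direct interest in Cobalt Industries Corp: 3%.
Aggregating (R3): 12.21% + 15.17% + 3% = 30.38%.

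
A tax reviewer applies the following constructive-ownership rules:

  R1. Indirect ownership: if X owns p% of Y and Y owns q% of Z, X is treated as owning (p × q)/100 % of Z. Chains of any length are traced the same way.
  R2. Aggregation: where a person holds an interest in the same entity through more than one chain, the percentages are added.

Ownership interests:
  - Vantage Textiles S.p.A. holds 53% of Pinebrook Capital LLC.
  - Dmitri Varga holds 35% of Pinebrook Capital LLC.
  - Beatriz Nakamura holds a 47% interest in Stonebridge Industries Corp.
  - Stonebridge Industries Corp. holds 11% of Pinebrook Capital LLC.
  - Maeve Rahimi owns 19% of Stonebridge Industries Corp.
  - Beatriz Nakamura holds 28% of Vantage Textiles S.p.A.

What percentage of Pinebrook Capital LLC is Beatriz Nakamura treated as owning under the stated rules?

Chain via Vantage Textiles S.p.A. (R1): 28% × 53% = 14.84% of Pinebrook Capital LLC.
Chain via Stonebridge Industries Corp. (R1): 47% × 11% = 5.17% of Pinebrook Capital LLC.
Aggregating (R2): 14.84% + 5.17% = 20.01%.

20.01%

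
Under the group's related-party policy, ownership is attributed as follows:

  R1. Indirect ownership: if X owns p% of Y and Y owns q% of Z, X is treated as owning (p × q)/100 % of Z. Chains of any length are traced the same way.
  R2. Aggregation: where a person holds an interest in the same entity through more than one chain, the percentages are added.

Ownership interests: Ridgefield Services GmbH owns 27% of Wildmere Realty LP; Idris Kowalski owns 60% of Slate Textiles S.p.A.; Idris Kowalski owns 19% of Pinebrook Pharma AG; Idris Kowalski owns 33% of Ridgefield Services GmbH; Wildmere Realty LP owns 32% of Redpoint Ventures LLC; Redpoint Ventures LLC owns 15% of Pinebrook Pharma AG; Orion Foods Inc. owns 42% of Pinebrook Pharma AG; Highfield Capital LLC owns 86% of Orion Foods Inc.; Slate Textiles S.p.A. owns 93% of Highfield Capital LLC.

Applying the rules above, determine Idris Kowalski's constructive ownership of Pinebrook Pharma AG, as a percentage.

Chain via Ridgefield Services GmbH → Wildmere Realty LP → Redpoint Ventures LLC (R1): 33% × 27% × 32% × 15% = 0.42768% of Pinebrook Pharma AG.
Chain via Slate Textiles S.p.A. → Highfield Capital LLC → Orion Foods Inc. (R1): 60% × 93% × 86% × 42% = 20.15496% of Pinebrook Pharma AG.
Direct interest in Pinebrook Pharma AG: 19%.
Aggregating (R2): 0.42768% + 20.15496% + 19% = 39.58264%.

39.58264%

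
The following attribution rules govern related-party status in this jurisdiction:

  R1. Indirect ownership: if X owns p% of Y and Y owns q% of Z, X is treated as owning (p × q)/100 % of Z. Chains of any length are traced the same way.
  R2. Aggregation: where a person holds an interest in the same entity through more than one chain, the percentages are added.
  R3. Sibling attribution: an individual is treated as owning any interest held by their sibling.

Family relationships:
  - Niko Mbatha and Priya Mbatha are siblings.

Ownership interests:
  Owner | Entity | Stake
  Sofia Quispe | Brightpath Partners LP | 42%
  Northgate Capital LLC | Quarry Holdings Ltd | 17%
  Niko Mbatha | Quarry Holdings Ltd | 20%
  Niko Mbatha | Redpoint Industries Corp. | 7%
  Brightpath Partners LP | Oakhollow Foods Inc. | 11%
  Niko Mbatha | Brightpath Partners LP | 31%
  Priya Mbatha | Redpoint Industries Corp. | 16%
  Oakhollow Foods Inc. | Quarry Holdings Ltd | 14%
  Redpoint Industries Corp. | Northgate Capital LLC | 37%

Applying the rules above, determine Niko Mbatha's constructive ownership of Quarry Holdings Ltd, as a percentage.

21.9241%

By sibling attribution (R3), Niko Mbatha is treated as also owning Priya Mbatha's interest in Redpoint Industries Corp, giving 7% + 16% = 23%.
Chain via Redpoint Industries Corp. → Northgate Capital LLC (R1): 23% × 37% × 17% = 1.4467% of Quarry Holdings Ltd.
Chain via Brightpath Partners LP → Oakhollow Foods Inc. (R1): 31% × 11% × 14% = 0.4774% of Quarry Holdings Ltd.
Direct interest in Quarry Holdings Ltd: 20%.
Aggregating (R2): 1.4467% + 0.4774% + 20% = 21.9241%.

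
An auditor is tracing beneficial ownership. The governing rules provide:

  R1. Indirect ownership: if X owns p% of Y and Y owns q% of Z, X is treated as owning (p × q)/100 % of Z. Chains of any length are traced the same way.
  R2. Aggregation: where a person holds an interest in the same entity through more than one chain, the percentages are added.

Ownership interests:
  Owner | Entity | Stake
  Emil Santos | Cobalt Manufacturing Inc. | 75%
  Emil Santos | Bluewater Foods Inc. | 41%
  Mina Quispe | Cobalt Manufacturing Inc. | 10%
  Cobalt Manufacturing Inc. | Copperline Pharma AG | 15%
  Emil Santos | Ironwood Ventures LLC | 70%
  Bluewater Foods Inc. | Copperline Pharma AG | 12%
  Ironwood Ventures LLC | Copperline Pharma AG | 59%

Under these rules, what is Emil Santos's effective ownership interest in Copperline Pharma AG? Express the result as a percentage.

Chain via Bluewater Foods Inc. (R1): 41% × 12% = 4.92% of Copperline Pharma AG.
Chain via Cobalt Manufacturing Inc. (R1): 75% × 15% = 11.25% of Copperline Pharma AG.
Chain via Ironwood Ventures LLC (R1): 70% × 59% = 41.3% of Copperline Pharma AG.
Aggregating (R2): 4.92% + 11.25% + 41.3% = 57.47%.

57.47%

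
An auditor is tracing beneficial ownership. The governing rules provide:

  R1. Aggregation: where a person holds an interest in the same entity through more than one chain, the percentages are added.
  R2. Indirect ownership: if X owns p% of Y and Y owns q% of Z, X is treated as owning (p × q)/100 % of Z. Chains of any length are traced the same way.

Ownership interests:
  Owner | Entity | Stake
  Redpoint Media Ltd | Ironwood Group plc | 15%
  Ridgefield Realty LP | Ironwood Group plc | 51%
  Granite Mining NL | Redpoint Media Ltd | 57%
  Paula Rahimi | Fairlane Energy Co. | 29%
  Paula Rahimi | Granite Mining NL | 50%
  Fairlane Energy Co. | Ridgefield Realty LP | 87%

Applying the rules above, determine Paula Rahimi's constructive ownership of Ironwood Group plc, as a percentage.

Chain via Fairlane Energy Co. → Ridgefield Realty LP (R2): 29% × 87% × 51% = 12.8673% of Ironwood Group plc.
Chain via Granite Mining NL → Redpoint Media Ltd (R2): 50% × 57% × 15% = 4.275% of Ironwood Group plc.
Aggregating (R1): 12.8673% + 4.275% = 17.1423%.

17.1423%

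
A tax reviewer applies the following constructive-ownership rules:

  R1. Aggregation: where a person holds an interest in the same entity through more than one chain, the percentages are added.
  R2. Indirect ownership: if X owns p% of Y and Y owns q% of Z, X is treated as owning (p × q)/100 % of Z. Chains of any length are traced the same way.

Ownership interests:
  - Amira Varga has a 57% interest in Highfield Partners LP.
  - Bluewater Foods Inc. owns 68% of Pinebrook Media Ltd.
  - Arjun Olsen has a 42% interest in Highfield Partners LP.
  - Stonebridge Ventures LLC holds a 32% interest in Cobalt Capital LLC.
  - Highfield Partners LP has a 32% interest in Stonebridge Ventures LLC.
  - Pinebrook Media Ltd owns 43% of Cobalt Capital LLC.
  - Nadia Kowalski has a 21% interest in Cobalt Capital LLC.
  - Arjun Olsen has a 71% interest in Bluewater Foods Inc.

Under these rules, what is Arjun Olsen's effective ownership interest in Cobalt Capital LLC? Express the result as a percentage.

25.0612%

Chain via Bluewater Foods Inc. → Pinebrook Media Ltd (R2): 71% × 68% × 43% = 20.7604% of Cobalt Capital LLC.
Chain via Highfield Partners LP → Stonebridge Ventures LLC (R2): 42% × 32% × 32% = 4.3008% of Cobalt Capital LLC.
Aggregating (R1): 20.7604% + 4.3008% = 25.0612%.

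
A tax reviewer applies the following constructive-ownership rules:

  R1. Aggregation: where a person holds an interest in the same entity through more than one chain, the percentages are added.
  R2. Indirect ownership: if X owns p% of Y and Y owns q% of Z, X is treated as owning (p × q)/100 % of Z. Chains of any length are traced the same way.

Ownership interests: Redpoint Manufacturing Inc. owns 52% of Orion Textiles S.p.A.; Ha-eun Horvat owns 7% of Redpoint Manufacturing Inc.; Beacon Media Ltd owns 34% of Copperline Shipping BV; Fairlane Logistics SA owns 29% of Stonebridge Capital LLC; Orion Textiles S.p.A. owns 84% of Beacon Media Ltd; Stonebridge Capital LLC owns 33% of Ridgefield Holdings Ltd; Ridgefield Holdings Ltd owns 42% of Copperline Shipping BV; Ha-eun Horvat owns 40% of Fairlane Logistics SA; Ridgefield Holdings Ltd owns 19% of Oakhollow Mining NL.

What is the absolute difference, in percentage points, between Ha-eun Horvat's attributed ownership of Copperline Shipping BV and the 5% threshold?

Chain via Redpoint Manufacturing Inc. → Orion Textiles S.p.A. → Beacon Media Ltd (R2): 7% × 52% × 84% × 34% = 1.039584% of Copperline Shipping BV.
Chain via Fairlane Logistics SA → Stonebridge Capital LLC → Ridgefield Holdings Ltd (R2): 40% × 29% × 33% × 42% = 1.60776% of Copperline Shipping BV.
Aggregating (R1): 1.039584% + 1.60776% = 2.647344%.
2.647344% falls short of the 5% threshold by 2.352656 percentage points.

2.352656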